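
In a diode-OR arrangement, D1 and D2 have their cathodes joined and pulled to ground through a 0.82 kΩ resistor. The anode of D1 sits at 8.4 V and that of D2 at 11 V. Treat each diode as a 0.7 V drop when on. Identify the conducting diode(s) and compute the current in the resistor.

Assume both conduct. Then node N would need to be at both 8.4−0.7 = 7.7 V and 11−0.7 = 10.3 V, which is impossible.
Assume only D2 conducts: V_N = 11 − 0.7 = 10.3 V, so I_R = 10.3/0.82 = 12.6 mA.
Check D1: its anode-to-cathode voltage is 8.4 − 10.3 = -1.9 V < 0.7 V, so it is off. The assumption is consistent.

Only D2 conducts; I_R ≈ 13 mA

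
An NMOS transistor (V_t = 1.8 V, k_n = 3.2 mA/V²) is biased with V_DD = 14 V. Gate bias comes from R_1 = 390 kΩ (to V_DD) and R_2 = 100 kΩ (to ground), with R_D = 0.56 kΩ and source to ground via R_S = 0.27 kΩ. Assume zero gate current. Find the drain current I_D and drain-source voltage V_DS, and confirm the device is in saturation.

I_D ≈ 0.99 mA, V_DS ≈ 13 V

V_G = V_DD·R_2/(R_1+R_2) = 14×100/490 = 2.86 V.
Assume saturation: I_D = (k_n/2)(V_GS − V_t)² with V_GS = V_G − I_D·R_S = 2.86 − 0.27·I_D.
Substituting gives 0.117·I_D² − 1.91·I_D + 1.79 = 0, with roots I_D = 0.995 or 15.4 mA.
The root I_D = 15.4 mA gives V_GS = -1.3 V ≤ V_t, so take I_D = 0.995 mA.
Then V_GS = 2.59 V and V_DS = V_DD − I_D(R_D+R_S) = 14 − 0.995×0.83 = 13.2 V.
Saturation requires V_DS ≥ V_GS − V_t = 0.789 V; 13.2 ≥ 0.789 ✓.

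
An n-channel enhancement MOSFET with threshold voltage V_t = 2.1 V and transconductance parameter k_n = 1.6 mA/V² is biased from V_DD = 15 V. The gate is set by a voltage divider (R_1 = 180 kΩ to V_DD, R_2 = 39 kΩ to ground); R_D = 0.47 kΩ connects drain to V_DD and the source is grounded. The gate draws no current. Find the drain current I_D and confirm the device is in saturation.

I_D ≈ 0.26 mA

V_G = V_DD·R_2/(R_1+R_2) = 15×39/219 = 2.67 V. With the source grounded, V_GS = V_G = 2.67 V.
Assume saturation: I_D = (k_n/2)(V_GS − V_t)² = (1.6/2)×(2.67 − 2.1)² = 0.8×0.571² = 0.261 mA.
V_DS = V_DD − I_D·R_D = 15 − 0.261×0.47 = 14.9 V.
Saturation requires V_DS ≥ V_GS − V_t = 0.571 V; 14.9 ≥ 0.571 ✓.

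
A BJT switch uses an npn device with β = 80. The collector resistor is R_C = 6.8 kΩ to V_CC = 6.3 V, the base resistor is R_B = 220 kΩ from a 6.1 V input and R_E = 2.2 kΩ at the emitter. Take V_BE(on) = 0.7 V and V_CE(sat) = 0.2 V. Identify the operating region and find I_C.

Assume active: I_B = (6.1 − 0.7)/(220 + 81×2.2) = 0.0136 mA, I_C = β·I_B = 1.08 mA.
Then V_CE = 6.3 − 1.08×6.8 − 1.1×2.2 = -3.49 V < 0.2 V — the active assumption fails.
Re-solve with V_CE = 0.2 V. KCL at the emitter: V_E/R_E = (V_BB−0.7−V_E)/R_B + (V_CC−0.2−V_E)/R_C, giving V_E = 1.52 V.
I_C = (V_CC − 0.2 − V_E)/R_C = (6.1 − 1.52)/6.8 = 0.673 mA.
Check: I_B = (5.4 − 1.52)/220 = 0.0176 mA, and β·I_B = 1.41 mA > I_C, confirming saturation.

saturation; I_C ≈ 0.67 mA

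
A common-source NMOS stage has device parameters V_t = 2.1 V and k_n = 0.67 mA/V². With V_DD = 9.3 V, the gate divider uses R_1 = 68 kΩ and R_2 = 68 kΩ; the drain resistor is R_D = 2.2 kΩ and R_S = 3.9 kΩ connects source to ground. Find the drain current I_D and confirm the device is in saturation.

V_G = V_DD·R_2/(R_1+R_2) = 9.3×68/136 = 4.65 V.
Assume saturation: I_D = (k_n/2)(V_GS − V_t)² with V_GS = V_G − I_D·R_S = 4.65 − 3.9·I_D.
Substituting gives 5.1·I_D² − 7.66·I_D + 2.18 = 0, with roots I_D = 0.381 or 1.12 mA.
The root I_D = 1.12 mA gives V_GS = 0.269 V ≤ V_t, so take I_D = 0.381 mA.
Then V_GS = 3.17 V and V_DS = V_DD − I_D(R_D+R_S) = 9.3 − 0.381×6.1 = 6.98 V.
Saturation requires V_DS ≥ V_GS − V_t = 1.07 V; 6.98 ≥ 1.07 ✓.

I_D ≈ 0.38 mA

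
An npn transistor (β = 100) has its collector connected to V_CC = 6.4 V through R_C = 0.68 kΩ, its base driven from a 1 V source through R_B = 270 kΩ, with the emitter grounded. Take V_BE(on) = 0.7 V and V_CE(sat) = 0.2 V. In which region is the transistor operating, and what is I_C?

Assume active. Base-emitter loop: I_B = (V_BB − V_BE)/R_B = (1 − 0.7)/270 = 0.00111 mA.
I_C = β·I_B = 100×0.00111 = 0.111 mA.
V_CE = V_CC − I_C·R_C = 6.4 − 0.111×0.68 = 6.32 V > V_CE(sat), so the active-region assumption holds.

active; I_C ≈ 0.11 mA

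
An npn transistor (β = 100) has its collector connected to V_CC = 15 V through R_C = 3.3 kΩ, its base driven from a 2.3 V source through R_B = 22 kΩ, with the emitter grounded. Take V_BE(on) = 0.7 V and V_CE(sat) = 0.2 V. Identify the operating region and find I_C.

saturation; I_C ≈ 4.5 mA

Assume active: I_B = (2.3 − 0.7)/22 = 0.0727 mA, giving I_C = β·I_B = 7.27 mA.
But then V_CE = 15 − 7.27×3.3 = -9 V < V_CE(sat) = 0.2 V — impossible in the active region.
So the transistor is saturated. With V_CE = 0.2 V, I_C = (V_CC − 0.2)/R_C = 14.8/3.3 = 4.48 mA.
Check: β·I_B = 7.27 mA > I_C = 4.48 mA, confirming saturation.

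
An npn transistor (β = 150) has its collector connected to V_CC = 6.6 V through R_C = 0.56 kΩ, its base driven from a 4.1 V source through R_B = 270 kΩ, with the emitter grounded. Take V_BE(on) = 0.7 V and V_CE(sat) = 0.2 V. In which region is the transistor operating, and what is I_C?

active; I_C ≈ 1.9 mA

Assume active. Base-emitter loop: I_B = (V_BB − V_BE)/R_B = (4.1 − 0.7)/270 = 0.0126 mA.
I_C = β·I_B = 150×0.0126 = 1.89 mA.
V_CE = V_CC − I_C·R_C = 6.6 − 1.89×0.56 = 5.54 V > V_CE(sat), so the active-region assumption holds.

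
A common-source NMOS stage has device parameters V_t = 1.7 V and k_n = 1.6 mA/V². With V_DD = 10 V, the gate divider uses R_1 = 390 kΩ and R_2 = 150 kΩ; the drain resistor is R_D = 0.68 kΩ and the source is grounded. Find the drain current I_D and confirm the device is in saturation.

I_D ≈ 0.93 mA

V_G = V_DD·R_2/(R_1+R_2) = 10×150/540 = 2.78 V. With the source grounded, V_GS = V_G = 2.78 V.
Assume saturation: I_D = (k_n/2)(V_GS − V_t)² = (1.6/2)×(2.78 − 1.7)² = 0.8×1.08² = 0.929 mA.
V_DS = V_DD − I_D·R_D = 10 − 0.929×0.68 = 9.37 V.
Saturation requires V_DS ≥ V_GS − V_t = 1.08 V; 9.37 ≥ 1.08 ✓.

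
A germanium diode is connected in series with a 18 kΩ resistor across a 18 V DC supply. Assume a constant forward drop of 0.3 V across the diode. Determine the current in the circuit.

KVL around the loop: 18 = V_D + I·R = 0.3 + I × 18 kΩ.
So I = (18 − 0.3) / 18 kΩ = 17.7 / 18 = 0.983 mA.

I ≈ 0.98 mA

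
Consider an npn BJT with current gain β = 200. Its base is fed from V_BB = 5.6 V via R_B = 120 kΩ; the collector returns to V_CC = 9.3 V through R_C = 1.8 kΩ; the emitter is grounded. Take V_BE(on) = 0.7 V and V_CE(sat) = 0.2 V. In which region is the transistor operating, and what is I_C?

Assume active: I_B = (5.6 − 0.7)/120 = 0.0408 mA, giving I_C = β·I_B = 8.17 mA.
But then V_CE = 9.3 − 8.17×1.8 = -5.4 V < V_CE(sat) = 0.2 V — impossible in the active region.
So the transistor is saturated. With V_CE = 0.2 V, I_C = (V_CC − 0.2)/R_C = 9.1/1.8 = 5.06 mA.
Check: β·I_B = 8.17 mA > I_C = 5.06 mA, confirming saturation.

saturation; I_C ≈ 5.1 mA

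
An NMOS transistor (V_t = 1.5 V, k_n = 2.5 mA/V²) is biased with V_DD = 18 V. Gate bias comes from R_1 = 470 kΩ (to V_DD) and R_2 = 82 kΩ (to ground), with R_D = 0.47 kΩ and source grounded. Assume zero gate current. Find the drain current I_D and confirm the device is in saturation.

I_D ≈ 1.7 mA

V_G = V_DD·R_2/(R_1+R_2) = 18×82/552 = 2.67 V. With the source grounded, V_GS = V_G = 2.67 V.
Assume saturation: I_D = (k_n/2)(V_GS − V_t)² = (2.5/2)×(2.67 − 1.5)² = 1.25×1.17² = 1.72 mA.
V_DS = V_DD − I_D·R_D = 18 − 1.72×0.47 = 17.2 V.
Saturation requires V_DS ≥ V_GS − V_t = 1.17 V; 17.2 ≥ 1.17 ✓.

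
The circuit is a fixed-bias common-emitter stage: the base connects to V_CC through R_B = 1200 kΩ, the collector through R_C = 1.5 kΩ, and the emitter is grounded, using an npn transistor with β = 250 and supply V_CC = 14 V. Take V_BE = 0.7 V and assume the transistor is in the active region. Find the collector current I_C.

I_C ≈ 2.8 mA

Base loop: V_CC = I_B·R_B + V_BE, so I_B = (14 − 0.7)/1200 kΩ = 0.0111 mA.
In the active region I_C = β·I_B = 250 × 0.0111 = 2.77 mA.
Collector loop: V_CE = V_CC − I_C·R_C = 14 − 2.77×1.5 = 9.84 V.
Since V_CE = 9.84 V > V_CE(sat) ≈ 0.2 V, the transistor is in the active region as assumed.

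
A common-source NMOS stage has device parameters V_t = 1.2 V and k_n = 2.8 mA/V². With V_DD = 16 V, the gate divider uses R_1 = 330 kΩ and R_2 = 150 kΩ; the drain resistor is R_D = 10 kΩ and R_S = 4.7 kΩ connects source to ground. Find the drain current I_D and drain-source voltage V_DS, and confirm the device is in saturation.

V_G = V_DD·R_2/(R_1+R_2) = 16×150/480 = 5 V.
Assume saturation: I_D = (k_n/2)(V_GS − V_t)² with V_GS = V_G − I_D·R_S = 5 − 4.7·I_D.
Substituting gives 30.9·I_D² − 51·I_D + 20.2 = 0, with roots I_D = 0.662 or 0.987 mA.
The root I_D = 0.987 mA gives V_GS = 0.36 V ≤ V_t, so take I_D = 0.662 mA.
Then V_GS = 1.89 V and V_DS = V_DD − I_D(R_D+R_S) = 16 − 0.662×14.7 = 6.27 V.
Saturation requires V_DS ≥ V_GS − V_t = 0.688 V; 6.27 ≥ 0.688 ✓.

I_D ≈ 0.66 mA, V_DS ≈ 6.3 V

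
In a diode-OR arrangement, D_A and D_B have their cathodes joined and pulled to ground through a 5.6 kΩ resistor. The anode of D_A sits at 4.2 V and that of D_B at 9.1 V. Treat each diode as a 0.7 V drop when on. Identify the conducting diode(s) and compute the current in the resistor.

Assume both conduct. Then node N would need to be at both 4.2−0.7 = 3.5 V and 9.1−0.7 = 8.4 V, which is impossible.
Assume only D_B conducts: V_N = 9.1 − 0.7 = 8.4 V, so I_R = 8.4/5.6 = 1.5 mA.
Check D_A: its anode-to-cathode voltage is 4.2 − 8.4 = -4.2 V < 0.7 V, so it is off. The assumption is consistent.

Only D_B conducts; I_R ≈ 1.5 mA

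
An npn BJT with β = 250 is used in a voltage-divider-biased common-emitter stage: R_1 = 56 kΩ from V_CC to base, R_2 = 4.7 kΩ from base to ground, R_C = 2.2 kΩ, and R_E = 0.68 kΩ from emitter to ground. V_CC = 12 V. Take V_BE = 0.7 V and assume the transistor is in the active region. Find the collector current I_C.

I_C ≈ 0.33 mA

Thevenize the base divider: V_Th = V_CC·R_2/(R_1+R_2) = 12×4.7/60.7 = 0.929 V, R_Th = R_1‖R_2 = 4.34 kΩ.
Base-emitter loop: V_Th = I_B·R_Th + V_BE + (β+1)I_B·R_E, so I_B = (0.929 − 0.7) / (4.34 + 251×0.68) = 0.00131 mA.
I_C = β·I_B = 250×0.00131 = 0.327 mA, and I_E = (β+1)I_B = 0.329 mA.
V_CE = V_CC − I_C·R_C − I_E·R_E = 12 − 0.327×2.2 − 0.329×0.68 = 11.1 V.
V_CE = 11.1 V > 0.2 V confirms active-region operation.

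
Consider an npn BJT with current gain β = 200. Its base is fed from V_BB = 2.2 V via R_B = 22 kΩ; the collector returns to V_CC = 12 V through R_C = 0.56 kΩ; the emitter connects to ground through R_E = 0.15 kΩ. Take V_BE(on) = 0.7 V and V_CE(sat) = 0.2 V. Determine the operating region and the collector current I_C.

Assume active. Base-emitter loop: I_B = (V_BB − V_BE)/(R_B + (β+1)R_E) = (2.2 − 0.7)/(22 + 201×0.15) = 0.0288 mA.
I_C = β·I_B = 200×0.0288 = 5.75 mA.
V_CE = V_CC − I_C·R_C − I_E·R_E = 12 − 5.75×0.56 − 5.78×0.15 = 7.91 V > V_CE(sat), so the active-region assumption holds.

active; I_C ≈ 5.8 mA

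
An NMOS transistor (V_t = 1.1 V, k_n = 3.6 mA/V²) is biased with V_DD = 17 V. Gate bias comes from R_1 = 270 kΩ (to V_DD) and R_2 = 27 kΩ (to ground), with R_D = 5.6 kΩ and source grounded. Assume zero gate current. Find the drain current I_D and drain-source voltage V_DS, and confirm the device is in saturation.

I_D ≈ 0.36 mA, V_DS ≈ 15 V

V_G = V_DD·R_2/(R_1+R_2) = 17×27/297 = 1.55 V. With the source grounded, V_GS = V_G = 1.55 V.
Assume saturation: I_D = (k_n/2)(V_GS − V_t)² = (3.6/2)×(1.55 − 1.1)² = 1.8×0.445² = 0.357 mA.
V_DS = V_DD − I_D·R_D = 17 − 0.357×5.6 = 15 V.
Saturation requires V_DS ≥ V_GS − V_t = 0.445 V; 15 ≥ 0.445 ✓.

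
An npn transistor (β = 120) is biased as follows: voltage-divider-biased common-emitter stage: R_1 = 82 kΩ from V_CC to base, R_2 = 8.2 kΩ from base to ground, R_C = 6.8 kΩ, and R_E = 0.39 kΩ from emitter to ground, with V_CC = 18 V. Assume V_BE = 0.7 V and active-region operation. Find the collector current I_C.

Thevenize the base divider: V_Th = V_CC·R_2/(R_1+R_2) = 18×8.2/90.2 = 1.64 V, R_Th = R_1‖R_2 = 7.45 kΩ.
Base-emitter loop: V_Th = I_B·R_Th + V_BE + (β+1)I_B·R_E, so I_B = (1.64 − 0.7) / (7.45 + 121×0.39) = 0.0171 mA.
I_C = β·I_B = 120×0.0171 = 2.06 mA, and I_E = (β+1)I_B = 2.07 mA.
V_CE = V_CC − I_C·R_C − I_E·R_E = 18 − 2.06×6.8 − 2.07×0.39 = 3.21 V.
V_CE = 3.21 V > 0.2 V confirms active-region operation.

I_C ≈ 2.1 mA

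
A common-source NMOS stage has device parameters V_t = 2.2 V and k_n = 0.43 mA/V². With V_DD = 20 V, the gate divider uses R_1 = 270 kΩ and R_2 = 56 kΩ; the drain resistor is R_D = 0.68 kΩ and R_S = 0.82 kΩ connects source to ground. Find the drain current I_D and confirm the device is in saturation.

I_D ≈ 0.23 mA

V_G = V_DD·R_2/(R_1+R_2) = 20×56/326 = 3.44 V.
Assume saturation: I_D = (k_n/2)(V_GS − V_t)² with V_GS = V_G − I_D·R_S = 3.44 − 0.82·I_D.
Substituting gives 0.145·I_D² − 1.44·I_D + 0.328 = 0, with roots I_D = 0.234 or 9.7 mA.
The root I_D = 9.7 mA gives V_GS = -4.52 V ≤ V_t, so take I_D = 0.234 mA.
Then V_GS = 3.24 V and V_DS = V_DD − I_D(R_D+R_S) = 20 − 0.234×1.5 = 19.6 V.
Saturation requires V_DS ≥ V_GS − V_t = 1.04 V; 19.6 ≥ 1.04 ✓.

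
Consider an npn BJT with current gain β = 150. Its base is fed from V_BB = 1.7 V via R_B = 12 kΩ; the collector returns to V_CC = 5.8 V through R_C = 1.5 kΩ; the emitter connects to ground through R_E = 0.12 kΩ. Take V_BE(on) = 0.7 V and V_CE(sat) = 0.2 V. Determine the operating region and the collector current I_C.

saturation; I_C ≈ 3.5 mA

Assume active: I_B = (1.7 − 0.7)/(12 + 151×0.12) = 0.0332 mA, I_C = β·I_B = 4.98 mA.
Then V_CE = 5.8 − 4.98×1.5 − 5.01×0.12 = -2.27 V < 0.2 V — the active assumption fails.
Re-solve with V_CE = 0.2 V. KCL at the emitter: V_E/R_E = (V_BB−0.7−V_E)/R_B + (V_CC−0.2−V_E)/R_C, giving V_E = 0.42 V.
I_C = (V_CC − 0.2 − V_E)/R_C = (5.6 − 0.42)/1.5 = 3.45 mA.
Check: I_B = (1 − 0.42)/12 = 0.0483 mA, and β·I_B = 7.25 mA > I_C, confirming saturation.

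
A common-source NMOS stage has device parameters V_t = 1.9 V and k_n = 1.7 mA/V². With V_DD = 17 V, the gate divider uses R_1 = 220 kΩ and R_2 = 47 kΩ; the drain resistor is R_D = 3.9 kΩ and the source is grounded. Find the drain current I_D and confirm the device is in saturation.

V_G = V_DD·R_2/(R_1+R_2) = 17×47/267 = 2.99 V. With the source grounded, V_GS = V_G = 2.99 V.
Assume saturation: I_D = (k_n/2)(V_GS − V_t)² = (1.7/2)×(2.99 − 1.9)² = 0.85×1.09² = 1.01 mA.
V_DS = V_DD − I_D·R_D = 17 − 1.01×3.9 = 13 V.
Saturation requires V_DS ≥ V_GS − V_t = 1.09 V; 13 ≥ 1.09 ✓.

I_D ≈ 1 mA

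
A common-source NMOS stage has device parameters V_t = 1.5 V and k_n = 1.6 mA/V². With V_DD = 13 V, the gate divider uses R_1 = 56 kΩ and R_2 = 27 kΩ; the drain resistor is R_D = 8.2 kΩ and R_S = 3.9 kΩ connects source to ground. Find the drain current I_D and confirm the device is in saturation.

I_D ≈ 0.5 mA

V_G = V_DD·R_2/(R_1+R_2) = 13×27/83 = 4.23 V.
Assume saturation: I_D = (k_n/2)(V_GS − V_t)² with V_GS = V_G − I_D·R_S = 4.23 − 3.9·I_D.
Substituting gives 12.2·I_D² − 18·I_D + 5.96 = 0, with roots I_D = 0.498 or 0.984 mA.
The root I_D = 0.984 mA gives V_GS = 0.391 V ≤ V_t, so take I_D = 0.498 mA.
Then V_GS = 2.29 V and V_DS = V_DD − I_D(R_D+R_S) = 13 − 0.498×12.1 = 6.98 V.
Saturation requires V_DS ≥ V_GS − V_t = 0.789 V; 6.98 ≥ 0.789 ✓.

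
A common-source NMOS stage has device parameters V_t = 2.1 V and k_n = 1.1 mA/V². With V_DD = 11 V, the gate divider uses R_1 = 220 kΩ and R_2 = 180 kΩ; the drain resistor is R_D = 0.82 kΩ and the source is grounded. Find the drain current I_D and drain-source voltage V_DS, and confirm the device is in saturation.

V_G = V_DD·R_2/(R_1+R_2) = 11×180/400 = 4.95 V. With the source grounded, V_GS = V_G = 4.95 V.
Assume saturation: I_D = (k_n/2)(V_GS − V_t)² = (1.1/2)×(4.95 − 2.1)² = 0.55×2.85² = 4.47 mA.
V_DS = V_DD − I_D·R_D = 11 − 4.47×0.82 = 7.34 V.
Saturation requires V_DS ≥ V_GS − V_t = 2.85 V; 7.34 ≥ 2.85 ✓.

I_D ≈ 4.5 mA, V_DS ≈ 7.3 V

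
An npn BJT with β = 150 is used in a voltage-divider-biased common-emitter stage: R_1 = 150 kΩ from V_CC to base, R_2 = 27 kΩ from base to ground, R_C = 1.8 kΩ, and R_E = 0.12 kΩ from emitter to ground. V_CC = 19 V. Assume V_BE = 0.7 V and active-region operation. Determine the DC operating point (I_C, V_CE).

I_C ≈ 8 mA, V_CE ≈ 3.6 V

Thevenize the base divider: V_Th = V_CC·R_2/(R_1+R_2) = 19×27/177 = 2.9 V, R_Th = R_1‖R_2 = 22.9 kΩ.
Base-emitter loop: V_Th = I_B·R_Th + V_BE + (β+1)I_B·R_E, so I_B = (2.9 − 0.7) / (22.9 + 151×0.12) = 0.0536 mA.
I_C = β·I_B = 150×0.0536 = 8.04 mA, and I_E = (β+1)I_B = 8.1 mA.
V_CE = V_CC − I_C·R_C − I_E·R_E = 19 − 8.04×1.8 − 8.1×0.12 = 3.55 V.
V_CE = 3.55 V > 0.2 V confirms active-region operation.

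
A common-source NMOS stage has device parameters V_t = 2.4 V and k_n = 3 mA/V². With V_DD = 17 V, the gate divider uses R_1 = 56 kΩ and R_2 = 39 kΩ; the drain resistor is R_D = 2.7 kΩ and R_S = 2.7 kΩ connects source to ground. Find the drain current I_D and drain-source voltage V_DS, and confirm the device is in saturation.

I_D ≈ 1.3 mA, V_DS ≈ 9.7 V

V_G = V_DD·R_2/(R_1+R_2) = 17×39/95 = 6.98 V.
Assume saturation: I_D = (k_n/2)(V_GS − V_t)² with V_GS = V_G − I_D·R_S = 6.98 − 2.7·I_D.
Substituting gives 10.9·I_D² − 38.1·I_D + 31.5 = 0, with roots I_D = 1.35 or 2.14 mA.
The root I_D = 2.14 mA gives V_GS = 1.21 V ≤ V_t, so take I_D = 1.35 mA.
Then V_GS = 3.35 V and V_DS = V_DD − I_D(R_D+R_S) = 17 − 1.35×5.4 = 9.74 V.
Saturation requires V_DS ≥ V_GS − V_t = 0.947 V; 9.74 ≥ 0.947 ✓.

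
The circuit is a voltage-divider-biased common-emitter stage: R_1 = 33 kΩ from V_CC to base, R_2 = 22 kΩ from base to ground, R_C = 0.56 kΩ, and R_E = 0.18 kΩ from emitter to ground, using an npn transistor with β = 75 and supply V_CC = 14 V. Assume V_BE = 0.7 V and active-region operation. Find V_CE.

V_CE ≈ 3.8 V

Thevenize the base divider: V_Th = V_CC·R_2/(R_1+R_2) = 14×22/55 = 5.6 V, R_Th = R_1‖R_2 = 13.2 kΩ.
Base-emitter loop: V_Th = I_B·R_Th + V_BE + (β+1)I_B·R_E, so I_B = (5.6 − 0.7) / (13.2 + 76×0.18) = 0.182 mA.
I_C = β·I_B = 75×0.182 = 13.7 mA, and I_E = (β+1)I_B = 13.9 mA.
V_CE = V_CC − I_C·R_C − I_E·R_E = 14 − 13.7×0.56 − 13.9×0.18 = 3.85 V.
V_CE = 3.85 V > 0.2 V confirms active-region operation.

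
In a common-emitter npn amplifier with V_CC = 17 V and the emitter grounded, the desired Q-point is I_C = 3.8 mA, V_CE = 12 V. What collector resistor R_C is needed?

Collector loop: V_CC = I_C·R_C + V_CE.
R_C = (V_CC − V_CE)/I_C = (17 − 12)/3.8 = 1.32 kΩ.

R_C ≈ 1.3 kΩ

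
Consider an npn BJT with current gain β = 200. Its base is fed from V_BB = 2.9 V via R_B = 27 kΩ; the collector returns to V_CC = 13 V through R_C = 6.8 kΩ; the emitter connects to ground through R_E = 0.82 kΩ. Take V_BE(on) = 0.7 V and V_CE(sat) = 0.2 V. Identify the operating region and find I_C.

saturation; I_C ≈ 1.7 mA

Assume active: I_B = (2.9 − 0.7)/(27 + 201×0.82) = 0.0115 mA, I_C = β·I_B = 2.29 mA.
Then V_CE = 13 − 2.29×6.8 − 2.31×0.82 = -4.49 V < 0.2 V — the active assumption fails.
Re-solve with V_CE = 0.2 V. KCL at the emitter: V_E/R_E = (V_BB−0.7−V_E)/R_B + (V_CC−0.2−V_E)/R_C, giving V_E = 1.4 V.
I_C = (V_CC − 0.2 − V_E)/R_C = (12.8 − 1.4)/6.8 = 1.68 mA.
Check: I_B = (2.2 − 1.4)/27 = 0.0297 mA, and β·I_B = 5.93 mA > I_C, confirming saturation.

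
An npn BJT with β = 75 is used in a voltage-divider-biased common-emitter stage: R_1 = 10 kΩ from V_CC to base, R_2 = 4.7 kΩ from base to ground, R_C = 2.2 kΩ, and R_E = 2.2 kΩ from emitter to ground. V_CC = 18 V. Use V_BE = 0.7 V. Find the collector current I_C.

I_C ≈ 2.2 mA

Thevenize the base divider: V_Th = V_CC·R_2/(R_1+R_2) = 18×4.7/14.7 = 5.76 V, R_Th = R_1‖R_2 = 3.2 kΩ.
Base-emitter loop: V_Th = I_B·R_Th + V_BE + (β+1)I_B·R_E, so I_B = (5.76 − 0.7) / (3.2 + 76×2.2) = 0.0297 mA.
I_C = β·I_B = 75×0.0297 = 2.22 mA, and I_E = (β+1)I_B = 2.25 mA.
V_CE = V_CC − I_C·R_C − I_E·R_E = 18 − 2.22×2.2 − 2.25×2.2 = 8.14 V.
V_CE = 8.14 V > 0.2 V confirms active-region operation.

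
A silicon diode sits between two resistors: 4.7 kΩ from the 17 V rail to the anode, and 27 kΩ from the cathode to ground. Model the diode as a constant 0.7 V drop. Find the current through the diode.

The two resistors are in series with the diode, so KVL gives 17 = I·4.7 + 0.7 + I·27.
I = (17 − 0.7) / (4.7 + 27) kΩ = 16.3 / 31.7 = 0.514 mA.

I ≈ 0.51 mA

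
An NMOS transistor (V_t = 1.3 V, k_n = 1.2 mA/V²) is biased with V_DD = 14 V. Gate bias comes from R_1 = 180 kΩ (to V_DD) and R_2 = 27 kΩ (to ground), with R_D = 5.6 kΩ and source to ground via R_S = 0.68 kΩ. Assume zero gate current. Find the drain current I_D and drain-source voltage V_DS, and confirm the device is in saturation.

I_D ≈ 0.12 mA, V_DS ≈ 13 V

V_G = V_DD·R_2/(R_1+R_2) = 14×27/207 = 1.83 V.
Assume saturation: I_D = (k_n/2)(V_GS − V_t)² with V_GS = V_G − I_D·R_S = 1.83 − 0.68·I_D.
Substituting gives 0.277·I_D² − 1.43·I_D + 0.166 = 0, with roots I_D = 0.119 or 5.03 mA.
The root I_D = 5.03 mA gives V_GS = -1.6 V ≤ V_t, so take I_D = 0.119 mA.
Then V_GS = 1.75 V and V_DS = V_DD − I_D(R_D+R_S) = 14 − 0.119×6.28 = 13.3 V.
Saturation requires V_DS ≥ V_GS − V_t = 0.445 V; 13.3 ≥ 0.445 ✓.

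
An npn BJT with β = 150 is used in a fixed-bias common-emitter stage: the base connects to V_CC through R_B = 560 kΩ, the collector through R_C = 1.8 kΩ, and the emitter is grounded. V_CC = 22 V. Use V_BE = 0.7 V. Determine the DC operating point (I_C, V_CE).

I_C ≈ 5.7 mA, V_CE ≈ 12 V

Base loop: V_CC = I_B·R_B + V_BE, so I_B = (22 − 0.7)/560 kΩ = 0.038 mA.
In the active region I_C = β·I_B = 150 × 0.038 = 5.71 mA.
Collector loop: V_CE = V_CC − I_C·R_C = 22 − 5.71×1.8 = 11.7 V.
Since V_CE = 11.7 V > V_CE(sat) ≈ 0.2 V, the transistor is in the active region as assumed.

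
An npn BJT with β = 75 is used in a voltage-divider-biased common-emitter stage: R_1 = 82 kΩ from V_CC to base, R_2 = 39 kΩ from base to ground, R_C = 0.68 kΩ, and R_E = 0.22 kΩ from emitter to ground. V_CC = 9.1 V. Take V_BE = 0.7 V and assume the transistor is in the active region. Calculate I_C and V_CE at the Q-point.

I_C ≈ 3.9 mA, V_CE ≈ 5.6 V

Thevenize the base divider: V_Th = V_CC·R_2/(R_1+R_2) = 9.1×39/121 = 2.93 V, R_Th = R_1‖R_2 = 26.4 kΩ.
Base-emitter loop: V_Th = I_B·R_Th + V_BE + (β+1)I_B·R_E, so I_B = (2.93 − 0.7) / (26.4 + 76×0.22) = 0.0518 mA.
I_C = β·I_B = 75×0.0518 = 3.88 mA, and I_E = (β+1)I_B = 3.93 mA.
V_CE = V_CC − I_C·R_C − I_E·R_E = 9.1 − 3.88×0.68 − 3.93×0.22 = 5.6 V.
V_CE = 5.6 V > 0.2 V confirms active-region operation.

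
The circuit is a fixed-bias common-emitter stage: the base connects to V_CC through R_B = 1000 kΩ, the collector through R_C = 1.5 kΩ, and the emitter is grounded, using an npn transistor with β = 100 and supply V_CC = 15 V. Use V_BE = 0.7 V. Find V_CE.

V_CE ≈ 13 V

Base loop: V_CC = I_B·R_B + V_BE, so I_B = (15 − 0.7)/1000 kΩ = 0.0143 mA.
In the active region I_C = β·I_B = 100 × 0.0143 = 1.43 mA.
Collector loop: V_CE = V_CC − I_C·R_C = 15 − 1.43×1.5 = 12.9 V.
Since V_CE = 12.9 V > V_CE(sat) ≈ 0.2 V, the transistor is in the active region as assumed.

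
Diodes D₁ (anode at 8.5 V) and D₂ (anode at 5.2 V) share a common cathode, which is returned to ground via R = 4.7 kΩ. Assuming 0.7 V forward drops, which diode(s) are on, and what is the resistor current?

Assume both conduct. Then node N would need to be at both 8.5−0.7 = 7.8 V and 5.2−0.7 = 4.5 V, which is impossible.
Assume only D₁ conducts: V_N = 8.5 − 0.7 = 7.8 V, so I_R = 7.8/4.7 = 1.66 mA.
Check D₂: its anode-to-cathode voltage is 5.2 − 7.8 = -2.6 V < 0.7 V, so it is off. The assumption is consistent.

Only D₁ conducts; I_R ≈ 1.7 mA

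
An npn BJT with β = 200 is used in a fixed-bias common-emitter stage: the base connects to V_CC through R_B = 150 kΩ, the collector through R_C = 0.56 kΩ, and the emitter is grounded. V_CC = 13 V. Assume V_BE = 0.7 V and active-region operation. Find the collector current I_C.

I_C ≈ 16 mA

Base loop: V_CC = I_B·R_B + V_BE, so I_B = (13 − 0.7)/150 kΩ = 0.082 mA.
In the active region I_C = β·I_B = 200 × 0.082 = 16.4 mA.
Collector loop: V_CE = V_CC − I_C·R_C = 13 − 16.4×0.56 = 3.82 V.
Since V_CE = 3.82 V > V_CE(sat) ≈ 0.2 V, the transistor is in the active region as assumed.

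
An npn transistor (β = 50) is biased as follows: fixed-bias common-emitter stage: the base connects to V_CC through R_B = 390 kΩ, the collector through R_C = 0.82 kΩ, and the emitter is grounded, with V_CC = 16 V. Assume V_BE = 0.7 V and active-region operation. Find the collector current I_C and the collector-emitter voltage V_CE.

Base loop: V_CC = I_B·R_B + V_BE, so I_B = (16 − 0.7)/390 kΩ = 0.0392 mA.
In the active region I_C = β·I_B = 50 × 0.0392 = 1.96 mA.
Collector loop: V_CE = V_CC − I_C·R_C = 16 − 1.96×0.82 = 14.4 V.
Since V_CE = 14.4 V > V_CE(sat) ≈ 0.2 V, the transistor is in the active region as assumed.

I_C ≈ 2 mA, V_CE ≈ 14 V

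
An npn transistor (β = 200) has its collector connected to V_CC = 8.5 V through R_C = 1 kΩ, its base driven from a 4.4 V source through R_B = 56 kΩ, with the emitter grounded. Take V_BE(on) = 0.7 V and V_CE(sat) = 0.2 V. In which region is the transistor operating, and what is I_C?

saturation; I_C ≈ 8.3 mA

Assume active: I_B = (4.4 − 0.7)/56 = 0.0661 mA, giving I_C = β·I_B = 13.2 mA.
But then V_CE = 8.5 − 13.2×1 = -4.71 V < V_CE(sat) = 0.2 V — impossible in the active region.
So the transistor is saturated. With V_CE = 0.2 V, I_C = (V_CC − 0.2)/R_C = 8.3/1 = 8.3 mA.
Check: β·I_B = 13.2 mA > I_C = 8.3 mA, confirming saturation.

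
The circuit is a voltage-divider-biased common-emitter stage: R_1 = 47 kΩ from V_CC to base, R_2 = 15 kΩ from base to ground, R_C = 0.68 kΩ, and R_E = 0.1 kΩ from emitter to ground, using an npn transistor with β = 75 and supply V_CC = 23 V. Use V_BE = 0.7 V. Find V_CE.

V_CE ≈ 8 V

Thevenize the base divider: V_Th = V_CC·R_2/(R_1+R_2) = 23×15/62 = 5.56 V, R_Th = R_1‖R_2 = 11.4 kΩ.
Base-emitter loop: V_Th = I_B·R_Th + V_BE + (β+1)I_B·R_E, so I_B = (5.56 − 0.7) / (11.4 + 76×0.1) = 0.256 mA.
I_C = β·I_B = 75×0.256 = 19.2 mA, and I_E = (β+1)I_B = 19.5 mA.
V_CE = V_CC − I_C·R_C − I_E·R_E = 23 − 19.2×0.68 − 19.5×0.1 = 7.97 V.
V_CE = 7.97 V > 0.2 V confirms active-region operation.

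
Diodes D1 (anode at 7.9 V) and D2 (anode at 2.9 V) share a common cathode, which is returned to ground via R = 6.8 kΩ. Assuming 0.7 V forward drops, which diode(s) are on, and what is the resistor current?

Assume both conduct. Then node N would need to be at both 7.9−0.7 = 7.2 V and 2.9−0.7 = 2.2 V, which is impossible.
Assume only D1 conducts: V_N = 7.9 − 0.7 = 7.2 V, so I_R = 7.2/6.8 = 1.06 mA.
Check D2: its anode-to-cathode voltage is 2.9 − 7.2 = -4.3 V < 0.7 V, so it is off. The assumption is consistent.

Only D1 conducts; I_R ≈ 1.1 mA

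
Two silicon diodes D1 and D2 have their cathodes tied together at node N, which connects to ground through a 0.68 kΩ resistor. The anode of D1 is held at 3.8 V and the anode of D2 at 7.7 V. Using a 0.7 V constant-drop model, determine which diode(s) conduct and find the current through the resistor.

Only D2 conducts; I_R ≈ 10 mA

Assume both conduct. Then node N would need to be at both 3.8−0.7 = 3.1 V and 7.7−0.7 = 7 V, which is impossible.
Assume only D2 conducts: V_N = 7.7 − 0.7 = 7 V, so I_R = 7/0.68 = 10.3 mA.
Check D1: its anode-to-cathode voltage is 3.8 − 7 = -3.2 V < 0.7 V, so it is off. The assumption is consistent.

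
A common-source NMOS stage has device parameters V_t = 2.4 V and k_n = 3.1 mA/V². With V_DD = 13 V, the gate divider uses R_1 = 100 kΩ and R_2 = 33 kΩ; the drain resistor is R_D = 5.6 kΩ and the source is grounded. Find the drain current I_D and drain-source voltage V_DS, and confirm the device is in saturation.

V_G = V_DD·R_2/(R_1+R_2) = 13×33/133 = 3.23 V. With the source grounded, V_GS = V_G = 3.23 V.
Assume saturation: I_D = (k_n/2)(V_GS − V_t)² = (3.1/2)×(3.23 − 2.4)² = 1.55×0.826² = 1.06 mA.
V_DS = V_DD − I_D·R_D = 13 − 1.06×5.6 = 7.08 V.
Saturation requires V_DS ≥ V_GS − V_t = 0.826 V; 7.08 ≥ 0.826 ✓.

I_D ≈ 1.1 mA, V_DS ≈ 7.1 V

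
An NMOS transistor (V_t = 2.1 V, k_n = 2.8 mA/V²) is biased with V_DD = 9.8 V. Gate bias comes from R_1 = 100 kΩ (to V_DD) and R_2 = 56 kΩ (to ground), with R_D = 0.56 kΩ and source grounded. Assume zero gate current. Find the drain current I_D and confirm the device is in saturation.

V_G = V_DD·R_2/(R_1+R_2) = 9.8×56/156 = 3.52 V. With the source grounded, V_GS = V_G = 3.52 V.
Assume saturation: I_D = (k_n/2)(V_GS − V_t)² = (2.8/2)×(3.52 − 2.1)² = 1.4×1.42² = 2.81 mA.
V_DS = V_DD − I_D·R_D = 9.8 − 2.81×0.56 = 8.22 V.
Saturation requires V_DS ≥ V_GS − V_t = 1.42 V; 8.22 ≥ 1.42 ✓.

I_D ≈ 2.8 mA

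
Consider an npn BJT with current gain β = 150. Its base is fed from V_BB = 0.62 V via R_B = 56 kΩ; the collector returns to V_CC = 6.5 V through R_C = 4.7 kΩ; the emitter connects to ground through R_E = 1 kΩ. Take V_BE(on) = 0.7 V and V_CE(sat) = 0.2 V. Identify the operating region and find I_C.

V_BB = 0.62 V ≤ V_BE(on) = 0.7 V, so the base-emitter junction is not forward biased.
The transistor is in cutoff: I_B = I_C = 0.

cutoff; I_C ≈ 0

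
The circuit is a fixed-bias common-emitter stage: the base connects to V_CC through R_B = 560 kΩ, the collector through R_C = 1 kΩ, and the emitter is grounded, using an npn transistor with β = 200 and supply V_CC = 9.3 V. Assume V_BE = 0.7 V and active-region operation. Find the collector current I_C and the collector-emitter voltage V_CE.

I_C ≈ 3.1 mA, V_CE ≈ 6.2 V

Base loop: V_CC = I_B·R_B + V_BE, so I_B = (9.3 − 0.7)/560 kΩ = 0.0154 mA.
In the active region I_C = β·I_B = 200 × 0.0154 = 3.07 mA.
Collector loop: V_CE = V_CC − I_C·R_C = 9.3 − 3.07×1 = 6.23 V.
Since V_CE = 6.23 V > V_CE(sat) ≈ 0.2 V, the transistor is in the active region as assumed.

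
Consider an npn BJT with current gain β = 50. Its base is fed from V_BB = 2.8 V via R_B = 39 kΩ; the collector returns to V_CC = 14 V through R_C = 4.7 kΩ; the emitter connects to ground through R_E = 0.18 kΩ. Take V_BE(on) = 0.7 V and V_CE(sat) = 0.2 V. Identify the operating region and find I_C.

active; I_C ≈ 2.2 mA

Assume active. Base-emitter loop: I_B = (V_BB − V_BE)/(R_B + (β+1)R_E) = (2.8 − 0.7)/(39 + 51×0.18) = 0.0436 mA.
I_C = β·I_B = 50×0.0436 = 2.18 mA.
V_CE = V_CC − I_C·R_C − I_E·R_E = 14 − 2.18×4.7 − 2.22×0.18 = 3.36 V > V_CE(sat), so the active-region assumption holds.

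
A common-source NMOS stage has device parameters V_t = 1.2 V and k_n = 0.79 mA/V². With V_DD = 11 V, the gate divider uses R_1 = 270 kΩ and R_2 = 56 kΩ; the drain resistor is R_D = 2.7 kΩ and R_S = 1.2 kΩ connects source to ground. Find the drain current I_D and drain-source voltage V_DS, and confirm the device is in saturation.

I_D ≈ 0.12 mA, V_DS ≈ 11 V

V_G = V_DD·R_2/(R_1+R_2) = 11×56/326 = 1.89 V.
Assume saturation: I_D = (k_n/2)(V_GS − V_t)² with V_GS = V_G − I_D·R_S = 1.89 − 1.2·I_D.
Substituting gives 0.569·I_D² − 1.65·I_D + 0.188 = 0, with roots I_D = 0.118 or 2.79 mA.
The root I_D = 2.79 mA gives V_GS = -1.46 V ≤ V_t, so take I_D = 0.118 mA.
Then V_GS = 1.75 V and V_DS = V_DD − I_D(R_D+R_S) = 11 − 0.118×3.9 = 10.5 V.
Saturation requires V_DS ≥ V_GS − V_t = 0.547 V; 10.5 ≥ 0.547 ✓.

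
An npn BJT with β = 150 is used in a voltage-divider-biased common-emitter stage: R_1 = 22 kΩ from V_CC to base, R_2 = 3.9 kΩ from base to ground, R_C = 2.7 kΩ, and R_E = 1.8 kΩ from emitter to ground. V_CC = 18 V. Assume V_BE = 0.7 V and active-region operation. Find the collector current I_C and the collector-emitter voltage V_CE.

Thevenize the base divider: V_Th = V_CC·R_2/(R_1+R_2) = 18×3.9/25.9 = 2.71 V, R_Th = R_1‖R_2 = 3.31 kΩ.
Base-emitter loop: V_Th = I_B·R_Th + V_BE + (β+1)I_B·R_E, so I_B = (2.71 − 0.7) / (3.31 + 151×1.8) = 0.00731 mA.
I_C = β·I_B = 150×0.00731 = 1.1 mA, and I_E = (β+1)I_B = 1.1 mA.
V_CE = V_CC − I_C·R_C − I_E·R_E = 18 − 1.1×2.7 − 1.1×1.8 = 13.1 V.
V_CE = 13.1 V > 0.2 V confirms active-region operation.

I_C ≈ 1.1 mA, V_CE ≈ 13 V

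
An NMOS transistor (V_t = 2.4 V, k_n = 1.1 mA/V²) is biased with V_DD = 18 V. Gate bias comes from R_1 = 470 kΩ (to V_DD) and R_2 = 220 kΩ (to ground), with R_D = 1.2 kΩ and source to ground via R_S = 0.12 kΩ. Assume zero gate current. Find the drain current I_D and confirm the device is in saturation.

V_G = V_DD·R_2/(R_1+R_2) = 18×220/690 = 5.74 V.
Assume saturation: I_D = (k_n/2)(V_GS − V_t)² with V_GS = V_G − I_D·R_S = 5.74 − 0.12·I_D.
Substituting gives 0.00792·I_D² − 1.44·I_D + 6.13 = 0, with roots I_D = 4.36 or 178 mA.
The root I_D = 178 mA gives V_GS = -15.6 V ≤ V_t, so take I_D = 4.36 mA.
Then V_GS = 5.22 V and V_DS = V_DD − I_D(R_D+R_S) = 18 − 4.36×1.32 = 12.2 V.
Saturation requires V_DS ≥ V_GS − V_t = 2.82 V; 12.2 ≥ 2.82 ✓.

I_D ≈ 4.4 mA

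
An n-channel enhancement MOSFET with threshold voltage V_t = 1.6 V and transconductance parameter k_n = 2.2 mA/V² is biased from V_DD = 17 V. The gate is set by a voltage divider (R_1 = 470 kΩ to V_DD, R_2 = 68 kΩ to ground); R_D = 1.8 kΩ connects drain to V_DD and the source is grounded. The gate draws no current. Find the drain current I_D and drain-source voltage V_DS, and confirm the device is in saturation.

I_D ≈ 0.33 mA, V_DS ≈ 16 V

V_G = V_DD·R_2/(R_1+R_2) = 17×68/538 = 2.15 V. With the source grounded, V_GS = V_G = 2.15 V.
Assume saturation: I_D = (k_n/2)(V_GS − V_t)² = (2.2/2)×(2.15 − 1.6)² = 1.1×0.549² = 0.331 mA.
V_DS = V_DD − I_D·R_D = 17 − 0.331×1.8 = 16.4 V.
Saturation requires V_DS ≥ V_GS − V_t = 0.549 V; 16.4 ≥ 0.549 ✓.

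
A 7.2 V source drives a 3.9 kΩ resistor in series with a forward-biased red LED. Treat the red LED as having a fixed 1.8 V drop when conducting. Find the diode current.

KVL around the loop: 7.2 = V_D + I·R = 1.8 + I × 3.9 kΩ.
So I = (7.2 − 1.8) / 3.9 kΩ = 5.4 / 3.9 = 1.38 mA.

I ≈ 1.4 mA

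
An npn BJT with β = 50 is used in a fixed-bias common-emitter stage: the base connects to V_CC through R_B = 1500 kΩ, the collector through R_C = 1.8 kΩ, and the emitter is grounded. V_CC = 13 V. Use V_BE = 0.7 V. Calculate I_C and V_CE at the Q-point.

Base loop: V_CC = I_B·R_B + V_BE, so I_B = (13 − 0.7)/1500 kΩ = 0.0082 mA.
In the active region I_C = β·I_B = 50 × 0.0082 = 0.41 mA.
Collector loop: V_CE = V_CC − I_C·R_C = 13 − 0.41×1.8 = 12.3 V.
Since V_CE = 12.3 V > V_CE(sat) ≈ 0.2 V, the transistor is in the active region as assumed.

I_C ≈ 0.41 mA, V_CE ≈ 12 V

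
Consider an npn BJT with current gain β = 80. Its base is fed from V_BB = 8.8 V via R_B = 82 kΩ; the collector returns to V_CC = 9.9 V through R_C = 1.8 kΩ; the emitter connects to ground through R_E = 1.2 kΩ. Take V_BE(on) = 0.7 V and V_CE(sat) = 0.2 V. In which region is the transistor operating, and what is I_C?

Assume active: I_B = (8.8 − 0.7)/(82 + 81×1.2) = 0.0452 mA, I_C = β·I_B = 3.62 mA.
Then V_CE = 9.9 − 3.62×1.8 − 3.66×1.2 = -1 V < 0.2 V — the active assumption fails.
Re-solve with V_CE = 0.2 V. KCL at the emitter: V_E/R_E = (V_BB−0.7−V_E)/R_B + (V_CC−0.2−V_E)/R_C, giving V_E = 3.92 V.
I_C = (V_CC − 0.2 − V_E)/R_C = (9.7 − 3.92)/1.8 = 3.21 mA.
Check: I_B = (8.1 − 3.92)/82 = 0.051 mA, and β·I_B = 4.08 mA > I_C, confirming saturation.

saturation; I_C ≈ 3.2 mA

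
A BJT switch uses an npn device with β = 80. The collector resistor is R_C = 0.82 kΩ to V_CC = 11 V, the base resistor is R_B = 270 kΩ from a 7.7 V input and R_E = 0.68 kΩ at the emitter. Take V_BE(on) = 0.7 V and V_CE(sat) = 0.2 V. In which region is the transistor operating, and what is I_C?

active; I_C ≈ 1.7 mA

Assume active. Base-emitter loop: I_B = (V_BB − V_BE)/(R_B + (β+1)R_E) = (7.7 − 0.7)/(270 + 81×0.68) = 0.0215 mA.
I_C = β·I_B = 80×0.0215 = 1.72 mA.
V_CE = V_CC − I_C·R_C − I_E·R_E = 11 − 1.72×0.82 − 1.74×0.68 = 8.4 V > V_CE(sat), so the active-region assumption holds.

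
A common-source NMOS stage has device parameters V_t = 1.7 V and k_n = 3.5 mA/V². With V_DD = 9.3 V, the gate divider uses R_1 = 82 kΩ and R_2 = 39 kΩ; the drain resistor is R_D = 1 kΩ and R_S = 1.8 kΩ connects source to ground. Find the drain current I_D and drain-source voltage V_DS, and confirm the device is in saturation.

I_D ≈ 0.44 mA, V_DS ≈ 8.1 V

V_G = V_DD·R_2/(R_1+R_2) = 9.3×39/121 = 3 V.
Assume saturation: I_D = (k_n/2)(V_GS − V_t)² with V_GS = V_G − I_D·R_S = 3 − 1.8·I_D.
Substituting gives 5.67·I_D² − 9.17·I_D + 2.95 = 0, with roots I_D = 0.442 or 1.18 mA.
The root I_D = 1.18 mA gives V_GS = 0.88 V ≤ V_t, so take I_D = 0.442 mA.
Then V_GS = 2.2 V and V_DS = V_DD − I_D(R_D+R_S) = 9.3 − 0.442×2.8 = 8.06 V.
Saturation requires V_DS ≥ V_GS − V_t = 0.502 V; 8.06 ≥ 0.502 ✓.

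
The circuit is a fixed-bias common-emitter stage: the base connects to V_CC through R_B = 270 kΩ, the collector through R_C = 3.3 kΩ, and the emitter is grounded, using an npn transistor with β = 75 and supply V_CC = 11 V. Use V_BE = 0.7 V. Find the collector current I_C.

Base loop: V_CC = I_B·R_B + V_BE, so I_B = (11 − 0.7)/270 kΩ = 0.0381 mA.
In the active region I_C = β·I_B = 75 × 0.0381 = 2.86 mA.
Collector loop: V_CE = V_CC − I_C·R_C = 11 − 2.86×3.3 = 1.56 V.
Since V_CE = 1.56 V > V_CE(sat) ≈ 0.2 V, the transistor is in the active region as assumed.

I_C ≈ 2.9 mA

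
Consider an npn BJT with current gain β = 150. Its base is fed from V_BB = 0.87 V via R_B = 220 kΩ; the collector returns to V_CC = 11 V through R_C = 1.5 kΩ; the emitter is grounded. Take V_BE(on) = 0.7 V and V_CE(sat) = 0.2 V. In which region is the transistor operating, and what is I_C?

Assume active. Base-emitter loop: I_B = (V_BB − V_BE)/R_B = (0.87 − 0.7)/220 = 0.000773 mA.
I_C = β·I_B = 150×0.000773 = 0.116 mA.
V_CE = V_CC − I_C·R_C = 11 − 0.116×1.5 = 10.8 V > V_CE(sat), so the active-region assumption holds.

active; I_C ≈ 0.12 mA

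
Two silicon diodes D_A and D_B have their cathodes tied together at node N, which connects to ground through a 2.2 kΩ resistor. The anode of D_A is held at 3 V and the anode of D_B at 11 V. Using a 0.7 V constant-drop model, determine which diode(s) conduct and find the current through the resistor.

Assume both conduct. Then node N would need to be at both 3−0.7 = 2.3 V and 11−0.7 = 10.3 V, which is impossible.
Assume only D_B conducts: V_N = 11 − 0.7 = 10.3 V, so I_R = 10.3/2.2 = 4.68 mA.
Check D_A: its anode-to-cathode voltage is 3 − 10.3 = -7.3 V < 0.7 V, so it is off. The assumption is consistent.

Only D_B conducts; I_R ≈ 4.7 mA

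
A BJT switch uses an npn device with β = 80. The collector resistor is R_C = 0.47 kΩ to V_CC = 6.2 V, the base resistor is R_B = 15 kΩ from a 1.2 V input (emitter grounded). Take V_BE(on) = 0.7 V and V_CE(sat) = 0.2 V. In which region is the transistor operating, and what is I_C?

Assume active. Base-emitter loop: I_B = (V_BB − V_BE)/R_B = (1.2 − 0.7)/15 = 0.0333 mA.
I_C = β·I_B = 80×0.0333 = 2.67 mA.
V_CE = V_CC − I_C·R_C = 6.2 − 2.67×0.47 = 4.95 V > V_CE(sat), so the active-region assumption holds.

active; I_C ≈ 2.7 mA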